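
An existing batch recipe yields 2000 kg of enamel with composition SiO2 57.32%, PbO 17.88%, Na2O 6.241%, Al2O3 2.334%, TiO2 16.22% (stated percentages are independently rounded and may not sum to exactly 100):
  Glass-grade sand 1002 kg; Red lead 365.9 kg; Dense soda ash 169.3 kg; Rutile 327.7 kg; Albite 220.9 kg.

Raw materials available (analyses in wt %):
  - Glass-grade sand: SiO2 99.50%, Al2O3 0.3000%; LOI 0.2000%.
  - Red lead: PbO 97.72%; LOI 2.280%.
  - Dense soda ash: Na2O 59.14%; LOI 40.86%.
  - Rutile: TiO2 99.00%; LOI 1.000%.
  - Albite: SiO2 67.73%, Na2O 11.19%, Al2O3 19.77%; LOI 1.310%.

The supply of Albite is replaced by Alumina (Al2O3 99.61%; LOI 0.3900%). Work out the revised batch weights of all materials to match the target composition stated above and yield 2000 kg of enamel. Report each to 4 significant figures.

In-progress results are displayed, rounded to four significant figures, between the steps; all internal work holds full float precision through the solve; every reported result carries a single rounding; all derived quantities, including the totals, five oxide percentages, ignition loss, yield, glass mass, are carried from the weighed amounts for 2000 kg of glass at full precision, as set out in the problem or the answer.
The oxide mass targets at 2000 kg enamel:
  SiO2: 57.32% × 2000 = 1146 kg
  PbO: 17.88% × 2000 = 357.6 kg
  Na2O: 6.241% × 2000 = 124.8 kg
  Al2O3: 2.334% × 2000 = 46.68 kg
  TiO2: 16.22% × 2000 = 324.4 kg
A balance pass over the oxides, using the reported weights, against the basis in use (every target is met by its sum once rounding is allowed for):
  SiO2: 1152·0.9950 = 1146 kg (target 1146 kg)
  PbO: 365.9·0.9772 = 357.6 kg (target 357.6 kg)
  Na2O: 211.1·0.5914 = 124.8 kg (target 124.8 kg)
  Al2O3: 1152·0.003000 + 43.39·0.9961 = 46.68 kg (target 46.68 kg)
  TiO2: 327.7·0.9900 = 324.4 kg (target 324.4 kg)
Glass-mass closure: batch Σ − ignition loss = 2000 kg (targets for the oxides total 2000 kg; basis as stated: 2000 kg — any gap is answer rounding).
Batch grand total — Σ batch = 2100 kg; the LOI term Σ batch·LOI equals 100.3 kg; glass ÷ batch gives a yield of 95.22%.

Revised batch per 2000 kg enamel:
  Glass-grade sand: 1152 kg
  Red lead: 365.9 kg
  Dense soda ash: 211.1 kg
  Rutile: 327.7 kg
  Alumina: 43.39 kg
Total batch = 2100 kg; LOI loss = 100.3 kg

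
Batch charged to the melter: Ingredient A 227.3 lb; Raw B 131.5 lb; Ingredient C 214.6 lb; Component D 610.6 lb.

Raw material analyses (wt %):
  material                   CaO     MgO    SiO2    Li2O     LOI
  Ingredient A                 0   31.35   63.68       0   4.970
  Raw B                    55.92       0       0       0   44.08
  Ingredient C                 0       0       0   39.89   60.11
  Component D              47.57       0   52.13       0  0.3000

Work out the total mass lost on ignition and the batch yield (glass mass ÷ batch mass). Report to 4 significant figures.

The working math keeps exact precision all the way through; rounding to 4 significant figures governs every mid-chain value as printed; every reported number takes a single rounding; derived quantities, including the four compositions, glass mass, yield, LOI, totals, are re-derived from the batch weights per 983.9 lb of glass at full precision as they appear in question or answer.
Material-by-material LOI:
  Ingredient A: 227.3 × 0.04970 = 11.30 lb
  Raw B: 131.5 × 0.4408 = 57.97 lb
  Ingredient C: 214.6 × 0.6011 = 129.0 lb
  Component D: 610.6 × 0.003000 = 1.832 lb
Total LOI = 200.1 lb
Glass = batch − LOI = 1184 − 200.1 = 983.9 lb

LOI loss = 200.1 lb; glass = 983.9 lb; yield = 83.10%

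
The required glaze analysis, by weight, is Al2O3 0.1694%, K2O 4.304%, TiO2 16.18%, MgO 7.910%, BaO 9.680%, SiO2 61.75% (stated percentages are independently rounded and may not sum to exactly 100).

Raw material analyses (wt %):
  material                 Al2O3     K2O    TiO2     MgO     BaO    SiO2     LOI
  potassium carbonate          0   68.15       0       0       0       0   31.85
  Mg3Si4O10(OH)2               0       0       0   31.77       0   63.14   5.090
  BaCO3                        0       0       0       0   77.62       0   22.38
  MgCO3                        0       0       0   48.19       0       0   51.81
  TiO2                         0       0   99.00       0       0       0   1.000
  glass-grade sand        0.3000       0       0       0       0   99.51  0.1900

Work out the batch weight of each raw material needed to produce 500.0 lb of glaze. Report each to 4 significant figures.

Working values are printed, rounded to 4 significant figures, in the working — each numeric step keeps full precision at all times. Every reported value undergoes a single rounding — the derived quantities (LOI, the six compositions, the totals, yield, glass mass) are computed at full precision using the weight values on 500.0 lb of glass, as set out in the problem or the answer.
Oxide-by-oxide targets in 500.0 lb glaze:
  Al2O3: 0.1694% × 500.0 = 0.8470 lb
  K2O: 4.304% × 500.0 = 21.52 lb
  TiO2: 16.18% × 500.0 = 80.90 lb
  MgO: 7.910% × 500.0 = 39.55 lb
  BaO: 9.680% × 500.0 = 48.40 lb
  SiO2: 61.75% × 500.0 = 308.8 lb
Sums-versus-targets review from the weights as reported, versus the basis set out (oxide sums agree with the targets modulo rounding of the values):
  Al2O3: 282.3·0.003000 = 0.8469 lb (target 0.8470 lb)
  K2O: 31.58·0.6815 = 21.52 lb (target 21.52 lb)
  TiO2: 81.72·0.9900 = 80.90 lb (target 80.90 lb)
  MgO: 44.03·0.3177 + 53.04·0.4819 = 39.55 lb (target 39.55 lb)
  BaO: 62.36·0.7762 = 48.40 lb (target 48.40 lb)
  SiO2: 44.03·0.6314 + 282.3·0.9951 = 308.7 lb (target 308.8 lb)
Glass-mass bookkeeping: total batch − LOI = 499.9 lb (targets for the oxides total 500.0 lb; with the basis standing at 500.0 lb — a pure rounding effect).
Total batch = Σ batch = 555.0 lb; loss to ignition Σ batch·LOI = 55.09 lb; the yield ratio, glass ÷ batch: 90.07%.

Batch per 500.0 lb glaze:
  potassium carbonate: 31.58 lb
  Mg3Si4O10(OH)2: 44.03 lb
  BaCO3: 62.36 lb
  MgCO3: 53.04 lb
  TiO2: 81.72 lb
  glass-grade sand: 282.3 lb
Total batch = 555.0 lb; LOI loss = 55.09 lb; yield = 90.07%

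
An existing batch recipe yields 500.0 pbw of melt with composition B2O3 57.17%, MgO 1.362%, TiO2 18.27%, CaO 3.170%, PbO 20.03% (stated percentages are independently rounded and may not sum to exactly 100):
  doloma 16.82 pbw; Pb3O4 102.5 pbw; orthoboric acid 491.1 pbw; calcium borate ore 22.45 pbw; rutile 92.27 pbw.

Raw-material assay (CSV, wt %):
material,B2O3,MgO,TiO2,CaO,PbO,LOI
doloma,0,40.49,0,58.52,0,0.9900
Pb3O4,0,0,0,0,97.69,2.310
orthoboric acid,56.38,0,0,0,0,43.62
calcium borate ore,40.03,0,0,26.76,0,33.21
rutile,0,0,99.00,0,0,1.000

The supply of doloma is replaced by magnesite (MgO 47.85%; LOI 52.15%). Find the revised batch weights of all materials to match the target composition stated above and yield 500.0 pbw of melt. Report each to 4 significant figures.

In-progress results appear, rounded to 4 significant digits, as written; full precision is held at every stage — each reported result takes just one rounding; the derived quantities are computed in full float precision (the five compositions, the totals, the yield, net glass mass, LOI) starting from the weights on 500.0 pbw of glass, precisely as stated by problem or answer.
Oxide mass targets, per 500.0 pbw melt:
  B2O3: 57.17% × 500.0 = 285.8 pbw
  MgO: 1.362% × 500.0 = 6.810 pbw
  TiO2: 18.27% × 500.0 = 91.35 pbw
  CaO: 3.170% × 500.0 = 15.85 pbw
  PbO: 20.03% × 500.0 = 100.2 pbw
Balance tally, oxide-wise, given the weights on record, on the stated basis (every target is met by its sum up to rounding of the answer):
  B2O3: 465.0·0.5638 + 59.23·0.4003 = 285.9 pbw (target 285.8 pbw)
  MgO: 14.23·0.4785 = 6.809 pbw (target 6.810 pbw)
  TiO2: 92.27·0.9900 = 91.35 pbw (target 91.35 pbw)
  CaO: 59.23·0.2676 = 15.85 pbw (target 15.85 pbw)
  PbO: 102.5·0.9769 = 100.1 pbw (target 100.2 pbw)
Consistency of the glass mass: Σ batch − LOI loss = 500.0 pbw (the targets, summed, come to 500.0 pbw; versus the stated basis of 500.0 pbw — rounding explains the deltas).
Total batch = Σ batch = 733.2 pbw; LOI removed, Σ of batch·LOI: 233.2 pbw; as yield: glass ÷ batch → 68.19%.

Revised batch per 500.0 pbw melt:
  magnesite: 14.23 pbw
  Pb3O4: 102.5 pbw
  orthoboric acid: 465.0 pbw
  calcium borate ore: 59.23 pbw
  rutile: 92.27 pbw
Total batch = 733.2 pbw; LOI loss = 233.2 pbw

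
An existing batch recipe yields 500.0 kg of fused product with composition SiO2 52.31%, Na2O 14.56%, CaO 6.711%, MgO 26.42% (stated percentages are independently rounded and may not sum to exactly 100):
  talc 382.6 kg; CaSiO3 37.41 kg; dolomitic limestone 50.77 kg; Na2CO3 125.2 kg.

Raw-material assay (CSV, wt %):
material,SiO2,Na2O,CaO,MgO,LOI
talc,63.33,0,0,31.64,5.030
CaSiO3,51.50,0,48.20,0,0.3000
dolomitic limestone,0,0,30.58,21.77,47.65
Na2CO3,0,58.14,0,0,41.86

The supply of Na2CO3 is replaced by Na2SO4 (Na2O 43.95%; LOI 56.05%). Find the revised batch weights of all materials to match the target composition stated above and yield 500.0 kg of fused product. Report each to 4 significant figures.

All internal work holds exact precision end to end. Rounding to 4 significant figures applies to each mid-chain value as shown; a single rounding completes every reported result. All derived quantities (totals, the four compositions, glass mass, the yield, ignition loss) are recomputed from the batch weights at 500.0 kg of glass in exact precision, as quoted within question or answer.
Oxide-by-oxide targets in 500.0 kg fused product:
  SiO2: 52.31% × 500.0 = 261.6 kg
  Na2O: 14.56% × 500.0 = 72.80 kg
  CaO: 6.711% × 500.0 = 33.56 kg
  MgO: 26.42% × 500.0 = 132.1 kg
A balance pass over the oxides, with the batch weights as given, at the basis given (sum by sum, the targets are met modulo rounding of the values):
  SiO2: 382.6·0.6333 + 37.41·0.5150 = 261.6 kg (target 261.6 kg)
  Na2O: 165.6·0.4395 = 72.78 kg (target 72.80 kg)
  CaO: 37.41·0.4820 + 50.77·0.3058 = 33.56 kg (target 33.56 kg)
  MgO: 382.6·0.3164 + 50.77·0.2177 = 132.1 kg (target 132.1 kg)
The glass-mass cross-check: total batch − LOI = 500.0 kg (targets for the oxides total 500.0 kg; with the basis standing at 500.0 kg — differing by rounding only).
Whole-batch sum: Σ batch = 636.4 kg; the LOI term Σ batch·LOI equals 136.4 kg; as yield: glass ÷ batch → 78.57%.

Revised batch per 500.0 kg fused product:
  talc: 382.6 kg
  CaSiO3: 37.41 kg
  dolomitic limestone: 50.77 kg
  Na2SO4: 165.6 kg
Total batch = 636.4 kg; LOI loss = 136.4 kg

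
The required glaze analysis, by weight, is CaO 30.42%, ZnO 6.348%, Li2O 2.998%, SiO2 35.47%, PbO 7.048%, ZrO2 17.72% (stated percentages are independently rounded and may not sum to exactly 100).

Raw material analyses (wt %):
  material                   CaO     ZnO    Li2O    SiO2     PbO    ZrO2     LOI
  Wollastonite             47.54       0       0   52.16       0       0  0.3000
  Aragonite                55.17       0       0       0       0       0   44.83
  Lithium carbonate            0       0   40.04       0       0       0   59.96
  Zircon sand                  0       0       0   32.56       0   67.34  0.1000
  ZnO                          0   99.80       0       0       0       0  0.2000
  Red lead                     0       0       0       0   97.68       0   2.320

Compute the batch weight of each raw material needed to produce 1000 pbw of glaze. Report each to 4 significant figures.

Batch per 1000 pbw glaze:
  Wollastonite: 515.8 pbw
  Aragonite: 107.0 pbw
  Lithium carbonate: 74.88 pbw
  Zircon sand: 263.1 pbw
  ZnO: 63.61 pbw
  Red lead: 72.15 pbw
Total batch = 1097 pbw; LOI loss = 96.48 pbw; yield = 91.20%

Each numeric step keeps full float precision in every operation; intermediates are displayed, rounded to four significant figures, in the working; every reported figure is rounded only once. All derived quantities (the yield, ignition loss, totals, the six compositions, glass mass) are re-derived at full float precision using the weight values per 1000 pbw of glass as quoted within either problem or answer.
Target masses of each oxide per 1000 pbw glaze:
  CaO: 30.42% × 1000 = 304.2 pbw
  ZnO: 6.348% × 1000 = 63.48 pbw
  Li2O: 2.998% × 1000 = 29.98 pbw
  SiO2: 35.47% × 1000 = 354.7 pbw
  PbO: 7.048% × 1000 = 70.48 pbw
  ZrO2: 17.72% × 1000 = 177.2 pbw
Verifying the oxide balance from the weights as reported, at the basis given (oxide sums agree with the targets net of answer rounding effects):
  CaO: 515.8·0.4754 + 107.0·0.5517 = 304.2 pbw (target 304.2 pbw)
  ZnO: 63.61·0.9980 = 63.48 pbw (target 63.48 pbw)
  Li2O: 74.88·0.4004 = 29.98 pbw (target 29.98 pbw)
  SiO2: 515.8·0.5216 + 263.1·0.3256 = 354.7 pbw (target 354.7 pbw)
  PbO: 72.15·0.9768 = 70.48 pbw (target 70.48 pbw)
  ZrO2: 263.1·0.6734 = 177.2 pbw (target 177.2 pbw)
Mass balance on the glass: the batch minus its LOI: 1000 pbw (the Σ of target masses is 1000 pbw; with the basis standing at 1000 pbw — deltas are rounding alone).
Summing the batch: Σ batch = 1097 pbw; the LOI term Σ batch·LOI equals 96.48 pbw; glass ÷ batch gives a yield of 91.20%.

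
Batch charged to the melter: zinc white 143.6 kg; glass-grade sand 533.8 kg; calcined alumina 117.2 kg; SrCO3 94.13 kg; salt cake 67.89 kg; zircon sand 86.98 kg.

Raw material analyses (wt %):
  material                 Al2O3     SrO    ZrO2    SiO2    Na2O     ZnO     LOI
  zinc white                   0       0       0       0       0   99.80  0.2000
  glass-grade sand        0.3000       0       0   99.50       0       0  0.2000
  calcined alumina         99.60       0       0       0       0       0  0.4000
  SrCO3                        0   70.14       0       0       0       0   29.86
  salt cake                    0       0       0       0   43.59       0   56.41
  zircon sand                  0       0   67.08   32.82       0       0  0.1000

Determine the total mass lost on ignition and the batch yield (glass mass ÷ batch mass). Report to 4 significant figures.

LOI loss = 68.31 kg; glass = 975.3 kg; yield = 93.45%

Working values are printed (rounded to 4 significant digits) alongside each step — every computation keeps full float precision at every stage — each reported result sees exactly one rounding; all derived quantities, including totals, yield, net glass mass, six oxide percentages, ignition loss, are rebuilt from the weighed amounts at 975.3 kg of glass in full precision exactly as printed in either problem or answer.
Loss on ignition, line by line:
  zinc white: 143.6 × 0.002000 = 0.2872 kg
  glass-grade sand: 533.8 × 0.002000 = 1.068 kg
  calcined alumina: 117.2 × 0.004000 = 0.4688 kg
  SrCO3: 94.13 × 0.2986 = 28.11 kg
  salt cake: 67.89 × 0.5641 = 38.30 kg
  zircon sand: 86.98 × 0.001000 = 0.08698 kg
Total LOI = 68.31 kg
Glass = batch − LOI = 1044 − 68.31 = 975.3 kg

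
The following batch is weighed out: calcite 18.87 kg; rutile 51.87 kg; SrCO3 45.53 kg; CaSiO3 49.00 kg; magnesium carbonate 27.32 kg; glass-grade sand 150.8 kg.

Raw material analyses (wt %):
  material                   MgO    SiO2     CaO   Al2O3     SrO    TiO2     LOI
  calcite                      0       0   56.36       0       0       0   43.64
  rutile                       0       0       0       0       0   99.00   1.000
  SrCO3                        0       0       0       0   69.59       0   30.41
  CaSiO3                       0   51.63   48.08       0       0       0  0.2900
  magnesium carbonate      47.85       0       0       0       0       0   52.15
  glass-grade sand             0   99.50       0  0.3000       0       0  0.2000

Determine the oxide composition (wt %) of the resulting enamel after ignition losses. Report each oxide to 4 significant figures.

In-progress results are shown (rounded to 4 significant digits) alongside each step. The working math keeps exact precision all the way through. Every reported value is rounded once only; all derived quantities are re-derived from the batch weights at 306.1 kg of glass at full precision (glass mass, the totals, the six compositions, ignition loss, yield) as given in either problem or answer.
Delivered oxide masses:
  MgO: 27.32·0.4785 = 13.07 kg
  SiO2: 49.00·0.5163 + 150.8·0.9950 = 175.3 kg
  CaO: 18.87·0.5636 + 49.00·0.4808 = 34.19 kg
  Al2O3: 150.8·0.003000 = 0.4524 kg
  SrO: 45.53·0.6959 = 31.68 kg
  TiO2: 51.87·0.9900 = 51.35 kg
LOI: 18.87·0.4364 + 51.87·0.01000 + 45.53·0.3041 + 49.00·0.002900 + 27.32·0.5215 + 150.8·0.002000 = 37.29 kg
Resulting glass, batch − LOI: 343.4 − 37.29 = 306.1 kg (equal to the oxide-mass sum)
wt % = 100 × oxide mass / glass mass

Glass mass = 306.1 kg (batch 343.4 − LOI 37.29).
Composition: MgO 4.271%, SiO2 57.28%, CaO 11.17%, Al2O3 0.1478%, SrO 10.35%, TiO2 16.78%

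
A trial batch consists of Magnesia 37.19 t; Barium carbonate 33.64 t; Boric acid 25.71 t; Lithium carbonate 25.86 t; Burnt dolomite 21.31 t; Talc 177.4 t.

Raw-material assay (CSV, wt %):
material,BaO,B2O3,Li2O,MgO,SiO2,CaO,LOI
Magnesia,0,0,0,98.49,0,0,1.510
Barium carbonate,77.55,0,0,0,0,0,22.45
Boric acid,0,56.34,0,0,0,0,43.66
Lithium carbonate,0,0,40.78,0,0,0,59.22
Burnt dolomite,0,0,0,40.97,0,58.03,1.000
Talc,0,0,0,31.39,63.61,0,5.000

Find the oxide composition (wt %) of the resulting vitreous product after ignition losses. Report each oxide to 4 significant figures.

Glass mass = 277.4 t (batch 321.1 − LOI 43.74).
Composition: BaO 9.405%, B2O3 5.222%, Li2O 3.802%, MgO 36.43%, SiO2 40.68%, CaO 4.458%

Each numeric step holds exact precision end to end — values along the way are printed, rounded to four significant figures, on the page — each reported result takes just one rounding. All derived quantities are rebuilt in full float precision (totals, the yield, six oxide percentages, glass mass, LOI) starting from the weights at 277.4 t of glass, as written in the problem or answer text.
Delivered oxide masses:
  BaO: 33.64·0.7755 = 26.09 t
  B2O3: 25.71·0.5634 = 14.49 t
  Li2O: 25.86·0.4078 = 10.55 t
  MgO: 37.19·0.9849 + 21.31·0.4097 + 177.4·0.3139 = 101.0 t
  SiO2: 177.4·0.6361 = 112.8 t
  CaO: 21.31·0.5803 = 12.37 t
LOI: 37.19·0.01510 + 33.64·0.2245 + 25.71·0.4366 + 25.86·0.5922 + 21.31·0.01000 + 177.4·0.05000 = 43.74 t
Glass mass = batch − LOI = 321.1 − 43.74 = 277.4 t (the oxide masses sum to this)
each wt % is 100 × oxide ÷ glass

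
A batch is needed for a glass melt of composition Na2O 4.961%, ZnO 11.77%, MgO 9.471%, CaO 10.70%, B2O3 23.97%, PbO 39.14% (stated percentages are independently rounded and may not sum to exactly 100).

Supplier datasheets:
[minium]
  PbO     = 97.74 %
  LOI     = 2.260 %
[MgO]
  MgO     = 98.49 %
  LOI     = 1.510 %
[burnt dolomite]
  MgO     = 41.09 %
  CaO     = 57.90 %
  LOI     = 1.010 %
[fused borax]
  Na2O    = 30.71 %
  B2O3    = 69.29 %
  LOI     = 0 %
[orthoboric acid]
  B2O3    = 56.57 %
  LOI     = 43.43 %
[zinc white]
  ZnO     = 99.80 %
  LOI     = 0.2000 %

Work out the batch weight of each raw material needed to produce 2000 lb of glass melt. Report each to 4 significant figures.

Intermediates are shown rounded to 4 significant digits within the worked lines — all arithmetic keeps full float precision all the way through — every reported result takes just one rounding; derived quantities are carried in exact precision (ignition loss, totals, glass mass, the yield, six oxide percentages) from the weighed amounts at 2000 lb of glass as quoted within question or answer.
Target oxide masses per 2000 lb glass melt:
  Na2O: 4.961% × 2000 = 99.22 lb
  ZnO: 11.77% × 2000 = 235.4 lb
  MgO: 9.471% × 2000 = 189.4 lb
  CaO: 10.70% × 2000 = 214.0 lb
  B2O3: 23.97% × 2000 = 479.4 lb
  PbO: 39.14% × 2000 = 782.8 lb
Checking each oxide sum per the reported batch figures, at the basis given (sums match the target masses within answer rounding):
  Na2O: 323.1·0.3071 = 99.22 lb (target 99.22 lb)
  ZnO: 235.9·0.9980 = 235.4 lb (target 235.4 lb)
  MgO: 38.13·0.9849 + 369.6·0.4109 = 189.4 lb (target 189.4 lb)
  CaO: 369.6·0.5790 = 214.0 lb (target 214.0 lb)
  B2O3: 323.1·0.6929 + 451.7·0.5657 = 479.4 lb (target 479.4 lb)
  PbO: 800.9·0.9774 = 782.8 lb (target 782.8 lb)
Auditing the glass mass value: Σ batch − LOI loss = 2000 lb (per-oxide target masses sum to 2000 lb; versus the stated basis of 2000 lb — deltas are rounding alone).
Adding the batch up: Σ batch = 2219 lb; ignition loss, Σ(batch × LOI) = 219.1 lb; glass ÷ batch gives a yield of 90.13%.

Batch per 2000 lb glass melt:
  minium: 800.9 lb
  MgO: 38.13 lb
  burnt dolomite: 369.6 lb
  fused borax: 323.1 lb
  orthoboric acid: 451.7 lb
  zinc white: 235.9 lb
Total batch = 2219 lb; LOI loss = 219.1 lb; yield = 90.13%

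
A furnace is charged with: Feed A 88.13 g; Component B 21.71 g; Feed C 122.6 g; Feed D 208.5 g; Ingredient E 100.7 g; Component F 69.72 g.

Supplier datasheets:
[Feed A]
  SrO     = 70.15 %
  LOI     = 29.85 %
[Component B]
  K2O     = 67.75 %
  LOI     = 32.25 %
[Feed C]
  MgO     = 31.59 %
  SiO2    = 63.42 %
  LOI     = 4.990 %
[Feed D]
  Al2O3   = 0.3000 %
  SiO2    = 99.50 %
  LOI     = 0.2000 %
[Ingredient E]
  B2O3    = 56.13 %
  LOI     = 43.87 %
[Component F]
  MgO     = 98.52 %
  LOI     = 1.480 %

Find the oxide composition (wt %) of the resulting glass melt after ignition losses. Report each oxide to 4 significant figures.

Every computation maintains full float precision in all steps; values along the way are displayed, with 4-significant-figure rounding, across the worked steps — each reported value is rounded just once — the derived quantities (ignition loss, the yield, totals, six oxide percentages, glass mass) are computed using the weight values on 526.3 g of glass at full float precision as written in the problem or the answer.
What the batch supplies per oxide:
  SrO: 88.13·0.7015 = 61.82 g
  K2O: 21.71·0.6775 = 14.71 g
  MgO: 122.6·0.3159 + 69.72·0.9852 = 107.4 g
  B2O3: 100.7·0.5613 = 56.52 g
  Al2O3: 208.5·0.003000 = 0.6255 g
  SiO2: 122.6·0.6342 + 208.5·0.9950 = 285.2 g
LOI: 88.13·0.2985 + 21.71·0.3225 + 122.6·0.04990 + 208.5·0.002000 + 100.7·0.4387 + 69.72·0.01480 = 85.05 g
The glass mass, total less LOI, = 611.4 − 85.05 = 526.3 g (consistent with Σ oxide mass)
wt %: oxide over glass, times 100

Glass mass = 526.3 g (batch 611.4 − LOI 85.05).
Composition: SrO 11.75%, K2O 2.795%, MgO 20.41%, B2O3 10.74%, Al2O3 0.1188%, SiO2 54.19%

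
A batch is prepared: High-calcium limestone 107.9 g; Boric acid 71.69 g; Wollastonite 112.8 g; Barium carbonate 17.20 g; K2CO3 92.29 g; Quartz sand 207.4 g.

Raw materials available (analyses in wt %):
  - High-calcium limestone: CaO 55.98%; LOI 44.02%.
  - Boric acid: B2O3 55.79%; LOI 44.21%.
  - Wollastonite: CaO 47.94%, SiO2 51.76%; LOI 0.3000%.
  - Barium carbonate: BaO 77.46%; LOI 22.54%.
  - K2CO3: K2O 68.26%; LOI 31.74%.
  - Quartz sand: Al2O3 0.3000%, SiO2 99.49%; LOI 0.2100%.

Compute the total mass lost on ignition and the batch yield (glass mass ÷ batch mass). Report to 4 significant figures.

The whole derivation holds full float precision from first step to last; mid-chain values appear rounded to 4 significant figures alongside each step; every reported figure undergoes a single rounding; all derived quantities are computed at exact precision (the totals, LOI, net glass mass, yield, six oxide percentages) from the weighed amounts at 496.1 g of glass exactly as printed in either problem or answer.
LOI of each material in turn:
  High-calcium limestone: 107.9 × 0.4402 = 47.50 g
  Boric acid: 71.69 × 0.4421 = 31.69 g
  Wollastonite: 112.8 × 0.003000 = 0.3384 g
  Barium carbonate: 17.20 × 0.2254 = 3.877 g
  K2CO3: 92.29 × 0.3174 = 29.29 g
  Quartz sand: 207.4 × 0.002100 = 0.4355 g
Total LOI = 113.1 g
Glass = batch − LOI = 609.3 − 113.1 = 496.1 g

LOI loss = 113.1 g; glass = 496.1 g; yield = 81.43%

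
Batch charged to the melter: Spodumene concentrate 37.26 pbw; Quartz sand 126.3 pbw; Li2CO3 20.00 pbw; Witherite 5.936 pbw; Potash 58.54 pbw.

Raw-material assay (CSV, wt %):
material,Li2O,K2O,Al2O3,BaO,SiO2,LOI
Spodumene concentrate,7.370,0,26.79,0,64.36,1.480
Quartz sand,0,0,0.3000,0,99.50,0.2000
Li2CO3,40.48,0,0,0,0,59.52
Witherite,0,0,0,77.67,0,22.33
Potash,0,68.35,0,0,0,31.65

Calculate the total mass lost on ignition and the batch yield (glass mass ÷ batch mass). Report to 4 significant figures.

LOI loss = 32.56 pbw; glass = 215.5 pbw; yield = 86.87%

Intermediates are printed, rounded to four significant figures, when written out; all internal work keeps full precision through the solve; each reported number takes exactly one rounding. All derived quantities (five oxide percentages, yield, LOI, the totals, net glass mass) are carried in full float precision starting from the weights for 215.5 pbw of glass as set out in the question or the answer.
LOI of each material in turn:
  Spodumene concentrate: 37.26 × 0.01480 = 0.5514 pbw
  Quartz sand: 126.3 × 0.002000 = 0.2526 pbw
  Li2CO3: 20.00 × 0.5952 = 11.90 pbw
  Witherite: 5.936 × 0.2233 = 1.326 pbw
  Potash: 58.54 × 0.3165 = 18.53 pbw
Total LOI = 32.56 pbw
Glass = batch − LOI = 248.0 − 32.56 = 215.5 pbw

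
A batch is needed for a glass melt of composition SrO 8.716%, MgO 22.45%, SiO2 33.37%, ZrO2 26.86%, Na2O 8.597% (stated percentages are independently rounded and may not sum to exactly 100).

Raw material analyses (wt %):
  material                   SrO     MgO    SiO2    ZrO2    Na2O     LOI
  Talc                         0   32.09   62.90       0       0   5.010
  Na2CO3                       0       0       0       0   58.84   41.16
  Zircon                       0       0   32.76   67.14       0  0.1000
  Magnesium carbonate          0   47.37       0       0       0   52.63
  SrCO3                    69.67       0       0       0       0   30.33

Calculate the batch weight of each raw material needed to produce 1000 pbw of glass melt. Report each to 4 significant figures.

The intermediate values are printed rounded off to 4 significant digits between the steps — each numeric step carries full float precision in every operation — every reported value takes just one rounding; derived quantities are recomputed at full precision (the five compositions, net glass mass, the totals, ignition loss, yield) using the weight values for 1000 pbw of glass as they appear in problem or answer.
Target masses of each oxide per 1000 pbw glass melt:
  SrO: 8.716% × 1000 = 87.16 pbw
  MgO: 22.45% × 1000 = 224.5 pbw
  SiO2: 33.37% × 1000 = 333.7 pbw
  ZrO2: 26.86% × 1000 = 268.6 pbw
  Na2O: 8.597% × 1000 = 85.97 pbw
Verifying the oxide balance per the reported batch figures, on the stated basis (delivered sums recover each target given rounding of the digits):
  SrO: 125.1·0.6967 = 87.16 pbw (target 87.16 pbw)
  MgO: 322.2·0.3209 + 255.7·0.4737 = 224.5 pbw (target 224.5 pbw)
  SiO2: 322.2·0.6290 + 400.1·0.3276 = 333.7 pbw (target 333.7 pbw)
  ZrO2: 400.1·0.6714 = 268.6 pbw (target 268.6 pbw)
  Na2O: 146.1·0.5884 = 85.97 pbw (target 85.97 pbw)
Glass-mass closure: batch Σ − ignition loss = 1000 pbw (the targets, summed, come to 999.9 pbw; stated basis 1000 pbw — rounding explains the deltas).
Total batch = Σ batch = 1249 pbw; LOI loss = Σ batch·LOI = 249.2 pbw; as yield: glass ÷ batch → 80.05%.

Batch per 1000 pbw glass melt:
  Talc: 322.2 pbw
  Na2CO3: 146.1 pbw
  Zircon: 400.1 pbw
  Magnesium carbonate: 255.7 pbw
  SrCO3: 125.1 pbw
Total batch = 1249 pbw; LOI loss = 249.2 pbw; yield = 80.05%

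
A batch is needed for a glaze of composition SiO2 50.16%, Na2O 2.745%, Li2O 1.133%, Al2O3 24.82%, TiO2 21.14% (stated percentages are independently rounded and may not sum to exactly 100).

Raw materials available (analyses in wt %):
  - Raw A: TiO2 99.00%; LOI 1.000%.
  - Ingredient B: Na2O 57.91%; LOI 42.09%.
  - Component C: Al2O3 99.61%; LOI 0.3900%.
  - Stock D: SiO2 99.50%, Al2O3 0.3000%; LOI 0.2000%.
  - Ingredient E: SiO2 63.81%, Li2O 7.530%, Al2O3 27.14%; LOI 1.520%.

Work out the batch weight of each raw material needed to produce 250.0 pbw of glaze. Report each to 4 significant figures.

The intermediate values are printed (rounded to four significant figures) in the working; the working math carries full precision in all steps. A single rounding yields every reported figure. Derived quantities (glass mass, totals, yield, LOI, five oxide percentages) are re-derived in full precision from the weighed amounts at 250.0 pbw of glass, as set out in either problem or answer.
Target oxide masses per 250.0 pbw glaze:
  SiO2: 50.16% × 250.0 = 125.4 pbw
  Na2O: 2.745% × 250.0 = 6.862 pbw
  Li2O: 1.133% × 250.0 = 2.832 pbw
  Al2O3: 24.82% × 250.0 = 62.05 pbw
  TiO2: 21.14% × 250.0 = 52.85 pbw
Mass-balance tally per oxide from the weights as reported, under the basis named above (target by target, the sums agree exact up to rounding of places):
  SiO2: 101.9·0.9950 + 37.62·0.6381 = 125.4 pbw (target 125.4 pbw)
  Na2O: 11.85·0.5791 = 6.862 pbw (target 6.862 pbw)
  Li2O: 37.62·0.07530 = 2.833 pbw (target 2.832 pbw)
  Al2O3: 51.74·0.9961 + 101.9·0.003000 + 37.62·0.2714 = 62.05 pbw (target 62.05 pbw)
  TiO2: 53.38·0.9900 = 52.85 pbw (target 52.85 pbw)
The glass-mass cross-check: whole batch net of LOI = 250.0 pbw (summing oxide targets gives 250.0 pbw; versus the stated basis of 250.0 pbw — deltas are rounding alone).
Adding the batch up: Σ batch = 256.5 pbw; the LOI term Σ batch·LOI equals 6.499 pbw; yield: glass divided by total = 97.47%.

Batch per 250.0 pbw glaze:
  Raw A: 53.38 pbw
  Ingredient B: 11.85 pbw
  Component C: 51.74 pbw
  Stock D: 101.9 pbw
  Ingredient E: 37.62 pbw
Total batch = 256.5 pbw; LOI loss = 6.499 pbw; yield = 97.47%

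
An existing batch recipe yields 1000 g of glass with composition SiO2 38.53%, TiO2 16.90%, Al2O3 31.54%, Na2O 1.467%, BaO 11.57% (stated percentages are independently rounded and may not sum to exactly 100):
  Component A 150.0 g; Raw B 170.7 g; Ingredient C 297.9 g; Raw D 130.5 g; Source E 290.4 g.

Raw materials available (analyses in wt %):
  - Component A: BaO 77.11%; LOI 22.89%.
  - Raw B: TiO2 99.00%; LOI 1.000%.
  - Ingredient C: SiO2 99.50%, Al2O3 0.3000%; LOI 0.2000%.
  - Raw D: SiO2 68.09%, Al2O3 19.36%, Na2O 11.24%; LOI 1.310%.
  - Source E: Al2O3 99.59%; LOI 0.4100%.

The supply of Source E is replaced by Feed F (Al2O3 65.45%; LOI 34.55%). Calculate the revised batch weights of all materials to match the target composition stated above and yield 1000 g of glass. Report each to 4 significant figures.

Revised batch per 1000 g glass:
  Component A: 150.0 g
  Raw B: 170.7 g
  Ingredient C: 297.9 g
  Raw D: 130.5 g
  Feed F: 441.9 g
Total batch = 1191 g; LOI loss = 191.0 g

Mid-chain values appear, rounded to four significant digits, in the printout — the working math maintains exact precision through the solve; each reported number is rounded only once — the derived quantities, including five oxide percentages, the totals, yield, glass mass, LOI, are carried from the weighed amounts at 1000 g of glass in full float precision as quoted within either problem or answer.
The oxide mass targets at 1000 g glass:
  SiO2: 38.53% × 1000 = 385.3 g
  TiO2: 16.90% × 1000 = 169.0 g
  Al2O3: 31.54% × 1000 = 315.4 g
  Na2O: 1.467% × 1000 = 14.67 g
  BaO: 11.57% × 1000 = 115.7 g
Oxide-by-oxide audit working from each reported weight, at the basis given (target by target, the sums agree given rounding of the digits):
  SiO2: 297.9·0.9950 + 130.5·0.6809 = 385.3 g (target 385.3 g)
  TiO2: 170.7·0.9900 = 169.0 g (target 169.0 g)
  Al2O3: 297.9·0.003000 + 130.5·0.1936 + 441.9·0.6545 = 315.4 g (target 315.4 g)
  Na2O: 130.5·0.1124 = 14.67 g (target 14.67 g)
  BaO: 150.0·0.7711 = 115.7 g (target 115.7 g)
Mass balance on the glass: total charge less LOI = 1000 g (oxide target masses add up to 1000 g; basis as stated: 1000 g — deltas are rounding alone).
Batch grand total — Σ batch = 1191 g; loss to ignition Σ batch·LOI = 191.0 g; yield, glass over the total, = 83.96%.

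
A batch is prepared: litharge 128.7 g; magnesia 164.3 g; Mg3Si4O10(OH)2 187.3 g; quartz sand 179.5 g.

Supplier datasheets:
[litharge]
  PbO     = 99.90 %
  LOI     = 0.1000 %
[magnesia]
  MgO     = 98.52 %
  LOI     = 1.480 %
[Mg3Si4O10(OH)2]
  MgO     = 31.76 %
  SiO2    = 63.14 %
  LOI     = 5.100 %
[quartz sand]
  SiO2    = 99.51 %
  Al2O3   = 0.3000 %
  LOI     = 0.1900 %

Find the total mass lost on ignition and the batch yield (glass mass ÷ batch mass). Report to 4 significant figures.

LOI loss = 12.45 g; glass = 647.3 g; yield = 98.11%

Every computation maintains exact precision through the solve. Intermediates are displayed, rounded to 4 significant figures, between the steps; each reported figure takes exactly one rounding — the derived quantities, including the totals, the four compositions, yield, LOI, glass mass, are re-derived starting from the weights on 647.3 g of glass at exact precision, precisely as stated by the problem or the answer.
Material-by-material LOI:
  litharge: 128.7 × 0.001000 = 0.1287 g
  magnesia: 164.3 × 0.01480 = 2.432 g
  Mg3Si4O10(OH)2: 187.3 × 0.05100 = 9.552 g
  quartz sand: 179.5 × 0.001900 = 0.3411 g
Total LOI = 12.45 g
Glass = batch − LOI = 659.8 − 12.45 = 647.3 g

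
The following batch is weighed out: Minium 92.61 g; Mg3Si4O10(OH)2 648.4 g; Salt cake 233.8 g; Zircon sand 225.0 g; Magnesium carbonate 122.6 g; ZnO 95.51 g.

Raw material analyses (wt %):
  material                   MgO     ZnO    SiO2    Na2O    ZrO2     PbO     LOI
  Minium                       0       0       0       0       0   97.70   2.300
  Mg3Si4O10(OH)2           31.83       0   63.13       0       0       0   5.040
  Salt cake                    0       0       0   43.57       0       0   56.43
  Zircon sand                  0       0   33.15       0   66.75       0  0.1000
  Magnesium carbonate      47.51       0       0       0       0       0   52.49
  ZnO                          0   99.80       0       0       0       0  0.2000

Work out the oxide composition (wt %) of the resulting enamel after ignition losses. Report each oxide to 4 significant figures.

All internal work keeps full precision through every step; mid-chain values are printed, with 4-significant-digit rounding, within the worked lines — each reported result is rounded only once. The derived quantities, which include the six compositions, LOI, the totals, net glass mass, yield, are re-derived in exact precision, as set out in either problem or answer, from the weighed amounts on 1186 g of glass.
Delivered oxide masses:
  MgO: 648.4·0.3183 + 122.6·0.4751 = 264.6 g
  ZnO: 95.51·0.9980 = 95.32 g
  SiO2: 648.4·0.6313 + 225.0·0.3315 = 483.9 g
  Na2O: 233.8·0.4357 = 101.9 g
  ZrO2: 225.0·0.6675 = 150.2 g
  PbO: 92.61·0.9770 = 90.48 g
LOI: 92.61·0.02300 + 648.4·0.05040 + 233.8·0.5643 + 225.0·0.001000 + 122.6·0.5249 + 95.51·0.002000 = 231.5 g
The glass mass, total less LOI, = 1418 − 231.5 = 1186 g (equal to the oxide-mass sum)
wt % = oxide mass / glass mass × 100

Glass mass = 1186 g (batch 1418 − LOI 231.5).
Composition: MgO 22.31%, ZnO 8.034%, SiO2 40.79%, Na2O 8.586%, ZrO2 12.66%, PbO 7.626%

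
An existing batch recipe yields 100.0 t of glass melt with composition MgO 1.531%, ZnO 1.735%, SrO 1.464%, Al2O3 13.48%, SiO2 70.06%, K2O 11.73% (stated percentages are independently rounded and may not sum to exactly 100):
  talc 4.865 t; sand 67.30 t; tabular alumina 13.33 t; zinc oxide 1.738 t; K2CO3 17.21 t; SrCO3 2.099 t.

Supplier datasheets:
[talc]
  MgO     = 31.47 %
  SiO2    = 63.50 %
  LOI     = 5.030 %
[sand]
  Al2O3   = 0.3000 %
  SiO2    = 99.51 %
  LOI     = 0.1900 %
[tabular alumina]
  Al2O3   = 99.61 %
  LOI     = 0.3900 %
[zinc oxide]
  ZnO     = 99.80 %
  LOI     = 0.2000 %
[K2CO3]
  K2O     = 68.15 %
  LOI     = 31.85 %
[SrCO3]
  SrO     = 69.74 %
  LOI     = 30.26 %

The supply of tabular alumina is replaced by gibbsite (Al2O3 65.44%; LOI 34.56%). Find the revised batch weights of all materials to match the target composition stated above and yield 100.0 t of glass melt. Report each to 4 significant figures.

Mid-chain values are displayed rounded to four significant figures. All internal work keeps full precision throughout; each reported result takes a single rounding. All derived quantities (totals, yield, the six compositions, net glass mass, LOI) are recomputed at full precision from the weighed amounts for 100.0 t of glass, as quoted within the problem or the answer.
Oxide mass targets, per 100.0 t glass melt:
  MgO: 1.531% × 100.0 = 1.531 t
  ZnO: 1.735% × 100.0 = 1.735 t
  SrO: 1.464% × 100.0 = 1.464 t
  Al2O3: 13.48% × 100.0 = 13.48 t
  SiO2: 70.06% × 100.0 = 70.06 t
  K2O: 11.73% × 100.0 = 11.73 t
Per-oxide balance check using the reported weights, against the basis in use (target by target, the sums agree inside rounding margins):
  MgO: 4.865·0.3147 = 1.531 t (target 1.531 t)
  ZnO: 1.738·0.9980 = 1.735 t (target 1.735 t)
  SrO: 2.099·0.6974 = 1.464 t (target 1.464 t)
  Al2O3: 67.30·0.003000 + 20.29·0.6544 = 13.48 t (target 13.48 t)
  SiO2: 4.865·0.6350 + 67.30·0.9951 = 70.06 t (target 70.06 t)
  K2O: 17.21·0.6815 = 11.73 t (target 11.73 t)
Mass balance on the glass: total charge less LOI = 100.0 t (targets for the oxides total 100.0 t; with the basis standing at 100.0 t — differing by rounding only).
Whole-batch sum: Σ batch = 113.5 t; ignition loss, Σ(batch × LOI) = 13.50 t; yield: glass divided by total = 88.10%.

Revised batch per 100.0 t glass melt:
  talc: 4.865 t
  sand: 67.30 t
  gibbsite: 20.29 t
  zinc oxide: 1.738 t
  K2CO3: 17.21 t
  SrCO3: 2.099 t
Total batch = 113.5 t; LOI loss = 13.50 t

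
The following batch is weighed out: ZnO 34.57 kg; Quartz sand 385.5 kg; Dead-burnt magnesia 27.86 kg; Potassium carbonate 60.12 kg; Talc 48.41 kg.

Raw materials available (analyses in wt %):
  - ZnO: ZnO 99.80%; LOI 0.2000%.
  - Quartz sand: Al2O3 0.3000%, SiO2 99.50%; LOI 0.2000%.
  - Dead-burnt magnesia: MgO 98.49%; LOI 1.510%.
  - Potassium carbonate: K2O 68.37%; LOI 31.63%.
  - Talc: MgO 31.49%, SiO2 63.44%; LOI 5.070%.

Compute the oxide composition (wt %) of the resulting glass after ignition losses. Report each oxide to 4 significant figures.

All arithmetic holds full precision from first step to last; values along the way are shown (rounded to four significant digits) across the worked steps — exactly one rounding lands on each reported number — the derived quantities are rebuilt starting from the weights for 533.7 kg of glass at exact precision (the five compositions, glass mass, LOI, totals, yield) as written in the problem or answer text.
Oxide masses out of the charge:
  ZnO: 34.57·0.9980 = 34.50 kg
  Al2O3: 385.5·0.003000 = 1.157 kg
  MgO: 27.86·0.9849 + 48.41·0.3149 = 42.68 kg
  K2O: 60.12·0.6837 = 41.10 kg
  SiO2: 385.5·0.9950 + 48.41·0.6344 = 414.3 kg
LOI: 34.57·0.002000 + 385.5·0.002000 + 27.86·0.01510 + 60.12·0.3163 + 48.41·0.05070 = 22.73 kg
Resulting glass, batch − LOI: 556.5 − 22.73 = 533.7 kg (the oxide masses sum to this)
percent by weight: oxide/glass ×100

Glass mass = 533.7 kg (batch 556.5 − LOI 22.73).
Composition: ZnO 6.464%, Al2O3 0.2167%, MgO 7.997%, K2O 7.701%, SiO2 77.62%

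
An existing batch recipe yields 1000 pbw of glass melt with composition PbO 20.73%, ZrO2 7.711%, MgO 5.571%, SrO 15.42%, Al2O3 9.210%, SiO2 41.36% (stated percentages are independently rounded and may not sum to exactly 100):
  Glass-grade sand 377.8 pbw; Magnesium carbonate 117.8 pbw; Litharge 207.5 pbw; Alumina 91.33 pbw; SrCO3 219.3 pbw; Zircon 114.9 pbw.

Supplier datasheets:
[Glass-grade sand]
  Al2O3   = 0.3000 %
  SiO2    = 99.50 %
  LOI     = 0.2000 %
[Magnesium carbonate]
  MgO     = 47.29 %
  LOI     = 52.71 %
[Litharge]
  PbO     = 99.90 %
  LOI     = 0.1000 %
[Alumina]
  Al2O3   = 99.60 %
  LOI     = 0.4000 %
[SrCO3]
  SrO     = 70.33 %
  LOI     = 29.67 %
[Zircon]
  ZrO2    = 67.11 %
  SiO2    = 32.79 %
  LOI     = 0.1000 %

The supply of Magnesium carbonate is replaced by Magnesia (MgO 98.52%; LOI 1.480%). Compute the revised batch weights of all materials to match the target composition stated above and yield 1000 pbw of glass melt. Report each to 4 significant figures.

All internal work carries exact precision through the solve. Intermediates are printed rounded off to 4 significant digits when written out — a single rounding yields every reported result — derived quantities (LOI, net glass mass, the totals, the yield, six oxide percentages) are computed from the batch weights at 1000 pbw of glass at full precision as given in the question or the answer.
Oxide mass targets, per 1000 pbw glass melt:
  PbO: 20.73% × 1000 = 207.3 pbw
  ZrO2: 7.711% × 1000 = 77.11 pbw
  MgO: 5.571% × 1000 = 55.71 pbw
  SrO: 15.42% × 1000 = 154.2 pbw
  Al2O3: 9.210% × 1000 = 92.10 pbw
  SiO2: 41.36% × 1000 = 413.6 pbw
Mass-balance tally per oxide applying the batch weights above, per the basis as stated (target by target, the sums agree within answer rounding):
  PbO: 207.5·0.9990 = 207.3 pbw (target 207.3 pbw)
  ZrO2: 114.9·0.6711 = 77.11 pbw (target 77.11 pbw)
  MgO: 56.55·0.9852 = 55.71 pbw (target 55.71 pbw)
  SrO: 219.3·0.7033 = 154.2 pbw (target 154.2 pbw)
  Al2O3: 377.8·0.003000 + 91.33·0.9960 = 92.10 pbw (target 92.10 pbw)
  SiO2: 377.8·0.9950 + 114.9·0.3279 = 413.6 pbw (target 413.6 pbw)
Glass-mass closure: the batch minus its LOI: 1000 pbw (summing oxide targets gives 1000 pbw; the stated basis being 1000 pbw — rounding explains the deltas).
Batch grand total — Σ batch = 1067 pbw; the LOI term Σ batch·LOI equals 67.35 pbw; the yield ratio, glass ÷ batch: 93.69%.

Revised batch per 1000 pbw glass melt:
  Glass-grade sand: 377.8 pbw
  Magnesia: 56.55 pbw
  Litharge: 207.5 pbw
  Alumina: 91.33 pbw
  SrCO3: 219.3 pbw
  Zircon: 114.9 pbw
Total batch = 1067 pbw; LOI loss = 67.35 pbw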